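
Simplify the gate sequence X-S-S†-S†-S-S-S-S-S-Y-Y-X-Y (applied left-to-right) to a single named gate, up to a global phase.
Y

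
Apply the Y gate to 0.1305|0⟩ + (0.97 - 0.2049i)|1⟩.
(-0.2049 - 0.97i)|0⟩ + 0.1305i|1⟩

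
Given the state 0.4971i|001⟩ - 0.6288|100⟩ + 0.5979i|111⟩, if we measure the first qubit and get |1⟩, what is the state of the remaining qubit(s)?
-0.7247|00⟩ + 0.6891i|11⟩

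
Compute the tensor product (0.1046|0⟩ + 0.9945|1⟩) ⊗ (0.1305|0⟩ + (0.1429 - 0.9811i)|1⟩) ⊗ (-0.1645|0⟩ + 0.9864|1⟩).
-0.002245|000⟩ + 0.01346|001⟩ + (-0.002459 + 0.01688i)|010⟩ + (0.01474 - 0.1012i)|011⟩ - 0.02135|100⟩ + 0.128|101⟩ + (-0.02338 + 0.1605i)|110⟩ + (0.1402 - 0.9624i)|111⟩

amp(|b₁b₂…⟩) = product of the factor amplitudes for bits b₁, b₂, …; only kets whose every factor amplitude is nonzero survive.
|000⟩: (0.1046)(0.1305)(-0.1645) = -0.002245
|001⟩: (0.1046)(0.1305)(0.9864) = 0.01346
|010⟩: (0.1046)(0.1429 - 0.9811i)(-0.1645) = (-0.002459 + 0.01688i)
|011⟩: (0.1046)(0.1429 - 0.9811i)(0.9864) = (0.01474 - 0.1012i)
|100⟩: (0.9945)(0.1305)(-0.1645) = -0.02135
|101⟩: (0.9945)(0.1305)(0.9864) = 0.128
|110⟩: (0.9945)(0.1429 - 0.9811i)(-0.1645) = (-0.02338 + 0.1605i)
|111⟩: (0.9945)(0.1429 - 0.9811i)(0.9864) = (0.1402 - 0.9624i)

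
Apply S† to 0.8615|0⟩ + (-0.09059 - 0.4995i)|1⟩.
0.8615|0⟩ + (-0.4995 + 0.09059i)|1⟩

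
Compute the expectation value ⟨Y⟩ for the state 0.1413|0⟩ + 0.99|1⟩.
0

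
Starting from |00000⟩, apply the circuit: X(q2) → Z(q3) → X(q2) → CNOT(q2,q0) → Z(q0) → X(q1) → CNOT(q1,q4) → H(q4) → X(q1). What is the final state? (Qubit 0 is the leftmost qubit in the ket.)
1/√2|00000⟩ - 1/√2|00001⟩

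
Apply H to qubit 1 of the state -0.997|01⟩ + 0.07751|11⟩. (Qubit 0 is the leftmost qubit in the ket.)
-0.705|00⟩ + 0.705|01⟩ + 0.05481|10⟩ - 0.05481|11⟩

H on qubit 1 mixes each pair of kets that differ only in qubit 1: amplitudes (a, b) of (|…0…⟩, |…1…⟩) become ((a + b)/√2, (a − b)/√2). Kets absent from the input have amplitude 0.
(|00⟩, |01⟩): (a, b) = (0, -0.997) → (-0.705, 0.705)
(|10⟩, |11⟩): (a, b) = (0, 0.07751) → (0.05481, -0.05481)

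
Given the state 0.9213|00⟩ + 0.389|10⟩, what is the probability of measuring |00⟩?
0.8488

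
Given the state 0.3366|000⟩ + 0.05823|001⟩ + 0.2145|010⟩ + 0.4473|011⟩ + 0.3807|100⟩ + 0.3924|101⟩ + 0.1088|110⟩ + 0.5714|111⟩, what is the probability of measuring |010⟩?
0.04601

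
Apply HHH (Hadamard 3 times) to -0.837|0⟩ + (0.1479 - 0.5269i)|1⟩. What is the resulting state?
(-0.4873 - 0.3726i)|0⟩ + (-0.6964 + 0.3726i)|1⟩

H² = I, so H^3 = H: a single Hadamard. With (a, b) = (-0.837, (0.1479 - 0.5269i)), H gives ((a + b)/√2, (a − b)/√2) = ((-0.4873 - 0.3726i), (-0.6964 + 0.3726i)).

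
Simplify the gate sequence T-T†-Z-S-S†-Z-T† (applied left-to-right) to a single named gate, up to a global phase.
T†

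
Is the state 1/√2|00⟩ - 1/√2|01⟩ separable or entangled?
Separable

Writing the state as a|00⟩ + b|01⟩ + c|10⟩ + d|11⟩, it is a product state iff ad − bc = 0.
Here (a, b, c, d) = (1/√2, -1/√2, 0, 0): ad − bc = (1/√2)(0) − (-1/√2)(0) = 0, so the state is separable.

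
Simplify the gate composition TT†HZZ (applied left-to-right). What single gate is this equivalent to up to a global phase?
H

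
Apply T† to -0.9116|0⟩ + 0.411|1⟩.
-0.9116|0⟩ + (0.2906 - 0.2906i)|1⟩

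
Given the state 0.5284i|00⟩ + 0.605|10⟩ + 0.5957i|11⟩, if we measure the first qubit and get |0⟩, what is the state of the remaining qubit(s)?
i|0⟩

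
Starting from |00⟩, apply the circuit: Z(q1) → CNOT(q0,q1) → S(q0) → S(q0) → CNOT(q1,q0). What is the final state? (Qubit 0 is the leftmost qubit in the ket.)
|00⟩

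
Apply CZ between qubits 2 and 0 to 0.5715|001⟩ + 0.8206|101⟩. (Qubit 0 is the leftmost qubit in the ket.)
0.5715|001⟩ - 0.8206|101⟩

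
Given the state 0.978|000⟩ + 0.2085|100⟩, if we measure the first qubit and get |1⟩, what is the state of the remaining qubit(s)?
|00⟩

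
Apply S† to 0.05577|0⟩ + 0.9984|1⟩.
0.05577|0⟩ - 0.9984i|1⟩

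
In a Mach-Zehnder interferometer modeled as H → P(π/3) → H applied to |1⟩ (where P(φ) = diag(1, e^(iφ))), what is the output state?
(0.25 - 0.433i)|0⟩ + (0.75 + 0.433i)|1⟩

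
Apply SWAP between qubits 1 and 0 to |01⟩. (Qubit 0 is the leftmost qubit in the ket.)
|10⟩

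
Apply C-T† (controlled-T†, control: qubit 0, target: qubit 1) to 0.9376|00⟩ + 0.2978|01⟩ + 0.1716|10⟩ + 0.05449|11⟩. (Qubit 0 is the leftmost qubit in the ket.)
0.9376|00⟩ + 0.2978|01⟩ + 0.1716|10⟩ + (0.03853 - 0.03853i)|11⟩

C-T† leaves the control-|0⟩ kets |00⟩, |01⟩ unchanged and applies T† to qubit 1 on the control-|1⟩ pair (|10⟩, |11⟩).
T† = [[1, 0], [0, (1/√2 - (1/√2)i)]].
With a = amp(|10⟩) = 0.1716 and b = amp(|11⟩) = 0.05449:
new amp(|10⟩) = (1)·a = 0.1716
new amp(|11⟩) = (1/√2 - (1/√2)i)·b = (0.03853 - 0.03853i)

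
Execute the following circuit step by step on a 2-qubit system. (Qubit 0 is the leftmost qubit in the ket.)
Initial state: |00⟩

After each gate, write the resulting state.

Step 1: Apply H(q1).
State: 1/√2|00⟩ + 1/√2|01⟩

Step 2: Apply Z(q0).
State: 1/√2|00⟩ + 1/√2|01⟩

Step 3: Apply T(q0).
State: 1/√2|00⟩ + 1/√2|01⟩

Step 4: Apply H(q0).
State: 1/2|00⟩ + 1/2|01⟩ + 1/2|10⟩ + 1/2|11⟩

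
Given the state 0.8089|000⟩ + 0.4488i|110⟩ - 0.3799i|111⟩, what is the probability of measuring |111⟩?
0.1443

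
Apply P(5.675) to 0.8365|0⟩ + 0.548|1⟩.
0.8365|0⟩ + (0.4497 - 0.3131i)|1⟩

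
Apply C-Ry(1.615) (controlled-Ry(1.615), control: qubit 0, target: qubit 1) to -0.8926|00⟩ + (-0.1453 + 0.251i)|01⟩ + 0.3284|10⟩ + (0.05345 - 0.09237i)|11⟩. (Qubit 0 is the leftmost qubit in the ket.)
-0.8926|00⟩ + (-0.1453 + 0.251i)|01⟩ + (0.1884 + 0.06674i)|10⟩ + (0.2742 - 0.06386i)|11⟩

C-Ry(1.615) leaves the control-|0⟩ kets |00⟩, |01⟩ unchanged and applies Ry(1.615) to qubit 1 on the control-|1⟩ pair (|10⟩, |11⟩).
Ry(1.615) = [[cos(θ/2), −sin(θ/2)], [sin(θ/2), cos(θ/2)]]; θ = 1.615, cos(θ/2) ≈ 0.691307, sin(θ/2) ≈ 0.722561.
With a = amp(|10⟩) = 0.3284 and b = amp(|11⟩) = (0.05345 - 0.09237i):
new amp(|10⟩) = (0.691307)·a + (-0.722561)·b = (0.1884 + 0.06674i)
new amp(|11⟩) = (0.722561)·a + (0.691307)·b = (0.2742 - 0.06386i)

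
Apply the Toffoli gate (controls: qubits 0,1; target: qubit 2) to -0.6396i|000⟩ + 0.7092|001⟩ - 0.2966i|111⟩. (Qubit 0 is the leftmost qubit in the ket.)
-0.6396i|000⟩ + 0.7092|001⟩ - 0.2966i|110⟩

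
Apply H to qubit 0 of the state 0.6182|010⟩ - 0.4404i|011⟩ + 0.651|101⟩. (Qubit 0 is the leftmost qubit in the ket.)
0.4603|001⟩ + 0.4371|010⟩ - 0.3114i|011⟩ - 0.4603|101⟩ + 0.4371|110⟩ - 0.3114i|111⟩

H on qubit 0 mixes each pair of kets that differ only in qubit 0: amplitudes (a, b) of (|…0…⟩, |…1…⟩) become ((a + b)/√2, (a − b)/√2). Kets absent from the input have amplitude 0.
(|001⟩, |101⟩): (a, b) = (0, 0.651) → (0.4603, -0.4603)
(|010⟩, |110⟩): (a, b) = (0.6182, 0) → (0.4371, 0.4371)
(|011⟩, |111⟩): (a, b) = (-0.4404i, 0) → (-0.3114i, -0.3114i)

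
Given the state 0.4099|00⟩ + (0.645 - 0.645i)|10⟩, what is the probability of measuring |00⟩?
0.168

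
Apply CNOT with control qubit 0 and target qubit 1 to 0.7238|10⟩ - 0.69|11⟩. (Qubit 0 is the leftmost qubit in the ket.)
-0.69|10⟩ + 0.7238|11⟩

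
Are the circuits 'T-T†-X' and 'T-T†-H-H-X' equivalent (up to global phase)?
Yes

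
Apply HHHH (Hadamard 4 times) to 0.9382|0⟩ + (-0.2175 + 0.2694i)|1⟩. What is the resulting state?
0.9382|0⟩ + (-0.2175 + 0.2694i)|1⟩

H² = I, so an even number of Hadamards cancels: H^4 = I and the state is unchanged.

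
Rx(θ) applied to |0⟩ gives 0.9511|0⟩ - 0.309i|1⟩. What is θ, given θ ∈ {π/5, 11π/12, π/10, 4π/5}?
π/5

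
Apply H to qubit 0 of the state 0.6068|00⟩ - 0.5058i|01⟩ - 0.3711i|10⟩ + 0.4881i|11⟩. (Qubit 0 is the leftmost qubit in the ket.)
(0.4291 - 0.2624i)|00⟩ - 0.01252i|01⟩ + (0.4291 + 0.2624i)|10⟩ - 0.7028i|11⟩

H on qubit 0 mixes each pair of kets that differ only in qubit 0: amplitudes (a, b) of (|…0…⟩, |…1…⟩) become ((a + b)/√2, (a − b)/√2). Kets absent from the input have amplitude 0.
(|00⟩, |10⟩): (a, b) = (0.6068, -0.3711i) → ((0.4291 - 0.2624i), (0.4291 + 0.2624i))
(|01⟩, |11⟩): (a, b) = (-0.5058i, 0.4881i) → (-0.01252i, -0.7028i)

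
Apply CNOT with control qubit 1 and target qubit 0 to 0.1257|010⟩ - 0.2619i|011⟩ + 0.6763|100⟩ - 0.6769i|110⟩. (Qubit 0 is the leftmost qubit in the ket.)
-0.6769i|010⟩ + 0.6763|100⟩ + 0.1257|110⟩ - 0.2619i|111⟩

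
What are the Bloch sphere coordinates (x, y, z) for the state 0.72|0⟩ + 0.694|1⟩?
(0.9994, 0, 0.03676)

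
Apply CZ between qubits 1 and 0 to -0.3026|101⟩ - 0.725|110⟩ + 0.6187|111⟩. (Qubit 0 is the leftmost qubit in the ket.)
-0.3026|101⟩ + 0.725|110⟩ - 0.6187|111⟩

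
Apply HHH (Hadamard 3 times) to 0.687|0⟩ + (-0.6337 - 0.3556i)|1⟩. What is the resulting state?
(0.03769 - 0.2514i)|0⟩ + (0.9339 + 0.2514i)|1⟩

H² = I, so H^3 = H: a single Hadamard. With (a, b) = (0.687, (-0.6337 - 0.3556i)), H gives ((a + b)/√2, (a − b)/√2) = ((0.03769 - 0.2514i), (0.9339 + 0.2514i)).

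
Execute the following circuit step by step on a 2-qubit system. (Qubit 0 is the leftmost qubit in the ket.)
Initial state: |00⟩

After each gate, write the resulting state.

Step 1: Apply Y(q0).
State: i|10⟩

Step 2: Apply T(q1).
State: i|10⟩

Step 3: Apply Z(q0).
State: -i|10⟩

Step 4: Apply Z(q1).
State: -i|10⟩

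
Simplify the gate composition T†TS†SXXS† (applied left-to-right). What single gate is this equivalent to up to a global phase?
S†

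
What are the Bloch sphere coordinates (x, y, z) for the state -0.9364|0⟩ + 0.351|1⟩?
(-0.6574, 0, 0.7536)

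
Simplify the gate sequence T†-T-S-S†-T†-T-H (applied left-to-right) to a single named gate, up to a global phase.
H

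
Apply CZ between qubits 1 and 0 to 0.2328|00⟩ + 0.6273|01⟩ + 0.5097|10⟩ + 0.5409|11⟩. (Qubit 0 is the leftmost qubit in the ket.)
0.2328|00⟩ + 0.6273|01⟩ + 0.5097|10⟩ - 0.5409|11⟩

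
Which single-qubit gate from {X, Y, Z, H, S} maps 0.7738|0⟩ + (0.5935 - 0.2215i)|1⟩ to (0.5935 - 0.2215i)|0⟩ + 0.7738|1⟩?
X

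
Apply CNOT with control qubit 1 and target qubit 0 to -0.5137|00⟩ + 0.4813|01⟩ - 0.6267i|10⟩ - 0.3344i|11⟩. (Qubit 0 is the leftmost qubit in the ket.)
-0.5137|00⟩ - 0.3344i|01⟩ - 0.6267i|10⟩ + 0.4813|11⟩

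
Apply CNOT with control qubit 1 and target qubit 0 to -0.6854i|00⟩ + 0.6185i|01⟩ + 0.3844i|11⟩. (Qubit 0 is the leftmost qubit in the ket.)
-0.6854i|00⟩ + 0.3844i|01⟩ + 0.6185i|11⟩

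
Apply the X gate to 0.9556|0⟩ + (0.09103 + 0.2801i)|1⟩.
(0.09103 + 0.2801i)|0⟩ + 0.9556|1⟩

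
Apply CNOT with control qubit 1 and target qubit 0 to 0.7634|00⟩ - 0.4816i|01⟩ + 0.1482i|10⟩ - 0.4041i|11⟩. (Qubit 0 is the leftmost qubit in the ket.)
0.7634|00⟩ - 0.4041i|01⟩ + 0.1482i|10⟩ - 0.4816i|11⟩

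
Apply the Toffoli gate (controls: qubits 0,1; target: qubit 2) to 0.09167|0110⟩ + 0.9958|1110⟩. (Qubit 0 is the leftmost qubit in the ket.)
0.09167|0110⟩ + 0.9958|1100⟩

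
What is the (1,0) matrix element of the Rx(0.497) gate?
-0.246i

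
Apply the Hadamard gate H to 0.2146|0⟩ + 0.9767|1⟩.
0.8424|0⟩ - 0.5389|1⟩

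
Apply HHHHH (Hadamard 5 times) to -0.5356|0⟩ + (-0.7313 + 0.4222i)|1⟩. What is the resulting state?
(-0.8958 + 0.2985i)|0⟩ + (0.1384 - 0.2985i)|1⟩

H² = I, so H^5 = H: a single Hadamard. With (a, b) = (-0.5356, (-0.7313 + 0.4222i)), H gives ((a + b)/√2, (a − b)/√2) = ((-0.8958 + 0.2985i), (0.1384 - 0.2985i)).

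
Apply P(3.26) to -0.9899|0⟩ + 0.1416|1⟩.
-0.9899|0⟩ + (-0.1406 - 0.01673i)|1⟩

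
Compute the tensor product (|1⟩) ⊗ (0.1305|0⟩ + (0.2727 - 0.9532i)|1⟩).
0.1305|10⟩ + (0.2727 - 0.9532i)|11⟩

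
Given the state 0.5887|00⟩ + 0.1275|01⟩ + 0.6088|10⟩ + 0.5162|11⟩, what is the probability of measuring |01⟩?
0.01626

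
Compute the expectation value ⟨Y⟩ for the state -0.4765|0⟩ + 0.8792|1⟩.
0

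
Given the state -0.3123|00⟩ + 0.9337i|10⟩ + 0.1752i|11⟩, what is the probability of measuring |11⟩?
0.0307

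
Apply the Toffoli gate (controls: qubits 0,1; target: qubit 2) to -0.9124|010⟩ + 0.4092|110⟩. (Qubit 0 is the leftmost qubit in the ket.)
-0.9124|010⟩ + 0.4092|111⟩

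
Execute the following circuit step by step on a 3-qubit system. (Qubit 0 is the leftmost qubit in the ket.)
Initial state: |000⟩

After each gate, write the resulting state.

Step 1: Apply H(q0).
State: 1/√2|000⟩ + 1/√2|100⟩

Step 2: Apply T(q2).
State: 1/√2|000⟩ + 1/√2|100⟩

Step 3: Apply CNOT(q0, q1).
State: 1/√2|000⟩ + 1/√2|110⟩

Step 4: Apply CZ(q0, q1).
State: 1/√2|000⟩ - 1/√2|110⟩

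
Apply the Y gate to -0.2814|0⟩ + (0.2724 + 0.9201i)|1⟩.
(0.9201 - 0.2724i)|0⟩ - 0.2814i|1⟩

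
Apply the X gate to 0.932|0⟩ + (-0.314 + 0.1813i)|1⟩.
(-0.314 + 0.1813i)|0⟩ + 0.932|1⟩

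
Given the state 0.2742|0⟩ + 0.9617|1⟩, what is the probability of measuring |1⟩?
0.9249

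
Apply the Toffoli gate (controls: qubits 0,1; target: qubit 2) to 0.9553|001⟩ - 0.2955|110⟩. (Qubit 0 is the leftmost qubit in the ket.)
0.9553|001⟩ - 0.2955|111⟩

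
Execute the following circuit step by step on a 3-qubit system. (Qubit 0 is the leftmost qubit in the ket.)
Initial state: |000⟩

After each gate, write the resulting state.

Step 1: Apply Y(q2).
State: i|001⟩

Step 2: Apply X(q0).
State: i|101⟩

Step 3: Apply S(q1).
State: i|101⟩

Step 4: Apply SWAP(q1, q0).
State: i|011⟩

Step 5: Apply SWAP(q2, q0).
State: i|110⟩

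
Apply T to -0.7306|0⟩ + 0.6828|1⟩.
-0.7306|0⟩ + (0.4828 + 0.4828i)|1⟩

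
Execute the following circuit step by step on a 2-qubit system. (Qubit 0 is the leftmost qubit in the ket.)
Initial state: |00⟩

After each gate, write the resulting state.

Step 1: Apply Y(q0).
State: i|10⟩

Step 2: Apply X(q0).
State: i|00⟩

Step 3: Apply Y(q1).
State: -|01⟩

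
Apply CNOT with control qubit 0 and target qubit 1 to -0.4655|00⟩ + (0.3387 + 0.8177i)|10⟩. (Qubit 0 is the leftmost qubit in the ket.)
-0.4655|00⟩ + (0.3387 + 0.8177i)|11⟩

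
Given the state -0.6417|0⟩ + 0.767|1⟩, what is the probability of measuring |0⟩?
0.4118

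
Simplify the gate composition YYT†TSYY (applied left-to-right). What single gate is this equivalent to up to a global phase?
S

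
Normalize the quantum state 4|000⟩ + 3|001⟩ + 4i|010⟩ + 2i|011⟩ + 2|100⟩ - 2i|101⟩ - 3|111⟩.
0.508|000⟩ + 0.381|001⟩ + 0.508i|010⟩ + 0.254i|011⟩ + 0.254|100⟩ - 0.254i|101⟩ - 0.381|111⟩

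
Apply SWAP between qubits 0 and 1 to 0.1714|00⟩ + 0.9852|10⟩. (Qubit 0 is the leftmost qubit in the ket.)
0.1714|00⟩ + 0.9852|01⟩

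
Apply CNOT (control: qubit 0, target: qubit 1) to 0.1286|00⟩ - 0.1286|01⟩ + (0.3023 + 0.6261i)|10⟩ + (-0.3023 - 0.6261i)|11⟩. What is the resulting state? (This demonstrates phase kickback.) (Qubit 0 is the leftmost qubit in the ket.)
0.1286|00⟩ - 0.1286|01⟩ + (-0.3023 - 0.6261i)|10⟩ + (0.3023 + 0.6261i)|11⟩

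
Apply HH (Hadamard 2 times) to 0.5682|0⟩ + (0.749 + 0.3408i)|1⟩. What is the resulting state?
0.5682|0⟩ + (0.749 + 0.3408i)|1⟩

H² = I, so an even number of Hadamards cancels: H^2 = I and the state is unchanged.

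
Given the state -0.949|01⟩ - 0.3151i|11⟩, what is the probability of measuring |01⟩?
0.9006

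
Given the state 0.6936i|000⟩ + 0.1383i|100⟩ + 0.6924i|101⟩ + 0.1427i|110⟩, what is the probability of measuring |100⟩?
0.01913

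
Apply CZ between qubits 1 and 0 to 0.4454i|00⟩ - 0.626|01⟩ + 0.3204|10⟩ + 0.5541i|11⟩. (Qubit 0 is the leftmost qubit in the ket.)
0.4454i|00⟩ - 0.626|01⟩ + 0.3204|10⟩ - 0.5541i|11⟩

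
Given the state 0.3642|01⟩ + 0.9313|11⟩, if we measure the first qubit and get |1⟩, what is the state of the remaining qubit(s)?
|1⟩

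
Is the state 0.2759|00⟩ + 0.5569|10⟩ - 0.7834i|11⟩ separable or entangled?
Entangled

Writing the state as a|00⟩ + b|01⟩ + c|10⟩ + d|11⟩, it is a product state iff ad − bc = 0.
Here (a, b, c, d) = (0.2759, 0, 0.5569, -0.7834i): ad − bc = (0.2759)(-0.7834i) − (0)(0.5569) = -0.2161i ≠ 0, so the state is entangled.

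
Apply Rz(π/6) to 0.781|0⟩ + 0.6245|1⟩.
(0.7544 - 0.2021i)|0⟩ + (0.6032 + 0.1616i)|1⟩

Rz(π/6) = [[e^(−iθ/2), 0], [0, e^(iθ/2)]] with e^(±iθ/2) = cos(θ/2) ± i·sin(θ/2); θ = π/6, cos(θ/2) ≈ 0.965926, sin(θ/2) ≈ 0.258819.
With a = amp(|0⟩) = 0.781 and b = amp(|1⟩) = 0.6245:
new amp(|0⟩) = (0.965926 - 0.258819i)·a = (0.7544 - 0.2021i)
new amp(|1⟩) = (0.965926 + 0.258819i)·b = (0.6032 + 0.1616i)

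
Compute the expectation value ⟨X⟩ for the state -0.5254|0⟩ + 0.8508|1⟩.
-0.894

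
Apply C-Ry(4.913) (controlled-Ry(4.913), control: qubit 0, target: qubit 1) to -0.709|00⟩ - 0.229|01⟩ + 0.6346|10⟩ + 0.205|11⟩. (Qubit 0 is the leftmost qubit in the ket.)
-0.709|00⟩ - 0.229|01⟩ - 0.6211|10⟩ + 0.2428|11⟩

C-Ry(4.913) leaves the control-|0⟩ kets |00⟩, |01⟩ unchanged and applies Ry(4.913) to qubit 1 on the control-|1⟩ pair (|10⟩, |11⟩).
Ry(4.913) = [[cos(θ/2), −sin(θ/2)], [sin(θ/2), cos(θ/2)]]; θ = 4.913, cos(θ/2) ≈ -0.77436, sin(θ/2) ≈ 0.632745.
With a = amp(|10⟩) = 0.6346 and b = amp(|11⟩) = 0.205:
new amp(|10⟩) = (-0.77436)·a + (-0.632745)·b = -0.6211
new amp(|11⟩) = (0.632745)·a + (-0.77436)·b = 0.2428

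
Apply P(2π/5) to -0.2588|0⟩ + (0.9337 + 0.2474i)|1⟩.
-0.2588|0⟩ + (0.05324 + 0.9645i)|1⟩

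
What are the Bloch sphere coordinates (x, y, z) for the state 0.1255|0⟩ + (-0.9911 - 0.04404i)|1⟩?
(-0.2488, -0.01105, -0.9685)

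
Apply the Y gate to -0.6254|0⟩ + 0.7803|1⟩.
-0.7803i|0⟩ - 0.6254i|1⟩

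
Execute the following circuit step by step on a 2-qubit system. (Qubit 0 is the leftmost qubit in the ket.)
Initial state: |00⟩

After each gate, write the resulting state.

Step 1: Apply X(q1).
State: |01⟩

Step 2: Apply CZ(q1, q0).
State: |01⟩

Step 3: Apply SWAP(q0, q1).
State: |10⟩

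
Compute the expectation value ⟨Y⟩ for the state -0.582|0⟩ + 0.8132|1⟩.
0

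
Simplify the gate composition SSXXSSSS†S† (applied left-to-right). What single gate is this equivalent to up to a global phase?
S†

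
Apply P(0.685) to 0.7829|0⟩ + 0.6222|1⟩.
0.7829|0⟩ + (0.4818 + 0.3936i)|1⟩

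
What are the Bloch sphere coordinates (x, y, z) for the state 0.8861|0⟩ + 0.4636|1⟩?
(0.8216, 0, 0.5702)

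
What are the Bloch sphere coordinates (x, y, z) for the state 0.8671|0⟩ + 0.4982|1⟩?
(0.864, 0, 0.5037)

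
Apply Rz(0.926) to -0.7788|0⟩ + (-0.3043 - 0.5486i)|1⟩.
(-0.6968 + 0.3478i)|0⟩ + (-0.02724 - 0.6268i)|1⟩

Rz(0.926) = [[e^(−iθ/2), 0], [0, e^(iθ/2)]] with e^(±iθ/2) = cos(θ/2) ± i·sin(θ/2); θ = 0.926, cos(θ/2) ≈ 0.894717, sin(θ/2) ≈ 0.446634.
With a = amp(|0⟩) = -0.7788 and b = amp(|1⟩) = (-0.3043 - 0.5486i):
new amp(|0⟩) = (0.894717 - 0.446634i)·a = (-0.6968 + 0.3478i)
new amp(|1⟩) = (0.894717 + 0.446634i)·b = (-0.02724 - 0.6268i)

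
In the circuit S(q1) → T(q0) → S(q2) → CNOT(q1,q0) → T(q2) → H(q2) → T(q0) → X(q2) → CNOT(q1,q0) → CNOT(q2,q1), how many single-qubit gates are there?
7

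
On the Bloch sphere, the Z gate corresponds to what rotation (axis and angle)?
Rotation by π around the z-axis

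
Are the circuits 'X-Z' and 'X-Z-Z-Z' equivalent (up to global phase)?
Yes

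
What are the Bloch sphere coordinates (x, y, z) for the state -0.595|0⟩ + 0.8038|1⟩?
(-0.9565, 0, -0.2921)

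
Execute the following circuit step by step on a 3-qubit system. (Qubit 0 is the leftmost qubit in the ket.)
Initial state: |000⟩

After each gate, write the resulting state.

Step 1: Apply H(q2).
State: 1/√2|000⟩ + 1/√2|001⟩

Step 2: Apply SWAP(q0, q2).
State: 1/√2|000⟩ + 1/√2|100⟩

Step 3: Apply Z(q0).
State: 1/√2|000⟩ - 1/√2|100⟩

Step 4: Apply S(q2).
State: 1/√2|000⟩ - 1/√2|100⟩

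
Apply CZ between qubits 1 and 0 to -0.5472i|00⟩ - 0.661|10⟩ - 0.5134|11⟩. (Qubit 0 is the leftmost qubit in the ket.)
-0.5472i|00⟩ - 0.661|10⟩ + 0.5134|11⟩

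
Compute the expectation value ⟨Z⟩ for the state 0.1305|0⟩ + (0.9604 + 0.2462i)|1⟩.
-0.966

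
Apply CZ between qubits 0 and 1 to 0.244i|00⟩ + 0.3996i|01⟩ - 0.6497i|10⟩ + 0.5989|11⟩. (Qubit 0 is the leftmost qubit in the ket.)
0.244i|00⟩ + 0.3996i|01⟩ - 0.6497i|10⟩ - 0.5989|11⟩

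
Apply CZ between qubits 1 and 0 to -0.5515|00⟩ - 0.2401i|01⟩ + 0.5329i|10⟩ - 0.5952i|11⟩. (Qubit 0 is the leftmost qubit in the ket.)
-0.5515|00⟩ - 0.2401i|01⟩ + 0.5329i|10⟩ + 0.5952i|11⟩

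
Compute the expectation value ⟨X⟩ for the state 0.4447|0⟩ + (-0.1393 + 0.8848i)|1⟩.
-0.1239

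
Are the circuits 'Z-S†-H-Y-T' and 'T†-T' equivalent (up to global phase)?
No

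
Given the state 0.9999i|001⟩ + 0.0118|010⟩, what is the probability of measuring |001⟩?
0.9998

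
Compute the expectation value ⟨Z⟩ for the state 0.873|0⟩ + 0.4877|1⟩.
0.5243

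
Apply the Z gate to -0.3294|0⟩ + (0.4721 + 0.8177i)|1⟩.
-0.3294|0⟩ + (-0.4721 - 0.8177i)|1⟩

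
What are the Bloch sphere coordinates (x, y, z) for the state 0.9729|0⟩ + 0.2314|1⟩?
(0.4503, 0, 0.893)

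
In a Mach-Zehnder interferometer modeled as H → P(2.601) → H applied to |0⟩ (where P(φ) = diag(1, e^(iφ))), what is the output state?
(0.0713 + 0.2573i)|0⟩ + (0.9287 - 0.2573i)|1⟩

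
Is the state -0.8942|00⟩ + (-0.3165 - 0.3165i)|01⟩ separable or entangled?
Separable

Writing the state as a|00⟩ + b|01⟩ + c|10⟩ + d|11⟩, it is a product state iff ad − bc = 0.
Here (a, b, c, d) = (-0.8942, (-0.3165 - 0.3165i), 0, 0): ad − bc = (-0.8942)(0) − (-0.3165 - 0.3165i)(0) = 0, so the state is separable.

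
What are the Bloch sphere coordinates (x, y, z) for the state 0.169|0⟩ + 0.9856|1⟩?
(0.3331, 0, -0.9428)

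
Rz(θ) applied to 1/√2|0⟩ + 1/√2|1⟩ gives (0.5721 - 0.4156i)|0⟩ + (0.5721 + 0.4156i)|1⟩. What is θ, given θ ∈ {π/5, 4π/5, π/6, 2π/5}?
2π/5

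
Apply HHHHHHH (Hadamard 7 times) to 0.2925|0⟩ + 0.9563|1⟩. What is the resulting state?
0.883|0⟩ - 0.4694|1⟩

H² = I, so H^7 = H: a single Hadamard. With (a, b) = (0.2925, 0.9563), H gives ((a + b)/√2, (a − b)/√2) = (0.883, -0.4694).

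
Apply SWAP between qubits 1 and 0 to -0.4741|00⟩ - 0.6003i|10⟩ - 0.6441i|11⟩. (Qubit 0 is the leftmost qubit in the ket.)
-0.4741|00⟩ - 0.6003i|01⟩ - 0.6441i|11⟩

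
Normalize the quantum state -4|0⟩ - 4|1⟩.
-1/√2|0⟩ - 1/√2|1⟩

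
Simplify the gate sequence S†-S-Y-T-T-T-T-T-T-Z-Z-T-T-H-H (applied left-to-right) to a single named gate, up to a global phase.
Y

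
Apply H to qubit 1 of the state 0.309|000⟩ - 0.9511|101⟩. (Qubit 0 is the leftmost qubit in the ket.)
0.2185|000⟩ + 0.2185|010⟩ - 0.6725|101⟩ - 0.6725|111⟩

H on qubit 1 mixes each pair of kets that differ only in qubit 1: amplitudes (a, b) of (|…0…⟩, |…1…⟩) become ((a + b)/√2, (a − b)/√2). Kets absent from the input have amplitude 0.
(|000⟩, |010⟩): (a, b) = (0.309, 0) → (0.2185, 0.2185)
(|101⟩, |111⟩): (a, b) = (-0.9511, 0) → (-0.6725, -0.6725)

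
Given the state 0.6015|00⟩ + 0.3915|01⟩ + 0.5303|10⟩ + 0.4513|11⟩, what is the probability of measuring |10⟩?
0.2812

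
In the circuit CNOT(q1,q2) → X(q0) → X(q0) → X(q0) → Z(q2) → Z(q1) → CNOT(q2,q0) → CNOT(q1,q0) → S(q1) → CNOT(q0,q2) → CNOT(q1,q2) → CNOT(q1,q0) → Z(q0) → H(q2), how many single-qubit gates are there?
8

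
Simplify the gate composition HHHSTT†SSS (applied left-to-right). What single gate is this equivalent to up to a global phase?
H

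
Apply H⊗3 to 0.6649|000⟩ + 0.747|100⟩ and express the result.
0.4992|000⟩ + 0.4992|001⟩ + 0.4992|010⟩ + 0.4992|011⟩ - 0.02903|100⟩ - 0.02903|101⟩ - 0.02903|110⟩ - 0.02903|111⟩

H⊗3 gives amp(|y⟩) = (1/2√2) Σ_x (−1)^(x·y) amp(|x⟩), where x·y is the number of positions in which both x and y have a 1.
|000⟩: (0.6649 + 0.747)/(2√2) = 0.4992
|001⟩: (0.6649 + 0.747)/(2√2) = 0.4992
|010⟩: (0.6649 + 0.747)/(2√2) = 0.4992
|011⟩: (0.6649 + 0.747)/(2√2) = 0.4992
|100⟩: (0.6649 - 0.747)/(2√2) = -0.02903
|101⟩: (0.6649 - 0.747)/(2√2) = -0.02903
|110⟩: (0.6649 - 0.747)/(2√2) = -0.02903
|111⟩: (0.6649 - 0.747)/(2√2) = -0.02903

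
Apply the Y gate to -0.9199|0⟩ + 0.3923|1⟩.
-0.3923i|0⟩ - 0.9199i|1⟩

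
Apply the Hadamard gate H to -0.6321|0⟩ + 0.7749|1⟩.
0.101|0⟩ - 0.9949|1⟩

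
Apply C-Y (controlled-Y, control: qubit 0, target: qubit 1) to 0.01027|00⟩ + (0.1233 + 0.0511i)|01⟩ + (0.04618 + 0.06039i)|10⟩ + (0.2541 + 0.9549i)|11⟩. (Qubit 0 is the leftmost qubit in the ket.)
0.01027|00⟩ + (0.1233 + 0.0511i)|01⟩ + (0.9549 - 0.2541i)|10⟩ + (-0.06039 + 0.04618i)|11⟩

C-Y leaves the control-|0⟩ kets |00⟩, |01⟩ unchanged and applies Y to qubit 1 on the control-|1⟩ pair (|10⟩, |11⟩).
Y = [[0, -i], [i, 0]].
With a = amp(|10⟩) = (0.04618 + 0.06039i) and b = amp(|11⟩) = (0.2541 + 0.9549i):
new amp(|10⟩) = (-i)·b = (0.9549 - 0.2541i)
new amp(|11⟩) = (i)·a = (-0.06039 + 0.04618i)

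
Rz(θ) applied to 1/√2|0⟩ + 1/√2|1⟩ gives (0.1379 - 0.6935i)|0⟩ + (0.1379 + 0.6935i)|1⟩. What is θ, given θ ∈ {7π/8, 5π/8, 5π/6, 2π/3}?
7π/8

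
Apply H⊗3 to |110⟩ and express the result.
1/√8|000⟩ + 1/√8|001⟩ - 1/√8|010⟩ - 1/√8|011⟩ - 1/√8|100⟩ - 1/√8|101⟩ + 1/√8|110⟩ + 1/√8|111⟩

H⊗3 gives amp(|y⟩) = (1/2√2) Σ_x (−1)^(x·y) amp(|x⟩), where x·y is the number of positions in which both x and y have a 1.
|000⟩: (1)/(2√2) = 1/√8
|001⟩: (1)/(2√2) = 1/√8
|010⟩: (-1)/(2√2) = -1/√8
|011⟩: (-1)/(2√2) = -1/√8
|100⟩: (-1)/(2√2) = -1/√8
|101⟩: (-1)/(2√2) = -1/√8
|110⟩: (1)/(2√2) = 1/√8
|111⟩: (1)/(2√2) = 1/√8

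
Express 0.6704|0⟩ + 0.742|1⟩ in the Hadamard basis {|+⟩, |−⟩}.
0.9987|+⟩ - 0.05063|−⟩

With |ψ⟩ = α|0⟩ + β|1⟩, the Hadamard-basis coefficients are ⟨+|ψ⟩ = (α + β)/√2 and ⟨−|ψ⟩ = (α − β)/√2.
Here α = 0.6704, β = 0.742: (α + β)/√2 = 0.9987, (α − β)/√2 = -0.05063.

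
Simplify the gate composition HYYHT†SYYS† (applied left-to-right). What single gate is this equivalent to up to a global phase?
T†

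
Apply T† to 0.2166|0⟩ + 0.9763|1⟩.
0.2166|0⟩ + (0.6903 - 0.6903i)|1⟩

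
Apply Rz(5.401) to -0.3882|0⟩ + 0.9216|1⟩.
(0.351 + 0.1657i)|0⟩ + (-0.8334 + 0.3935i)|1⟩

Rz(5.401) = [[e^(−iθ/2), 0], [0, e^(iθ/2)]] with e^(±iθ/2) = cos(θ/2) ± i·sin(θ/2); θ = 5.401, cos(θ/2) ≈ -0.904286, sin(θ/2) ≈ 0.426928.
With a = amp(|0⟩) = -0.3882 and b = amp(|1⟩) = 0.9216:
new amp(|0⟩) = (-0.904286 - 0.426928i)·a = (0.351 + 0.1657i)
new amp(|1⟩) = (-0.904286 + 0.426928i)·b = (-0.8334 + 0.3935i)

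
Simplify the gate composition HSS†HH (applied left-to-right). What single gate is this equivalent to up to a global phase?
H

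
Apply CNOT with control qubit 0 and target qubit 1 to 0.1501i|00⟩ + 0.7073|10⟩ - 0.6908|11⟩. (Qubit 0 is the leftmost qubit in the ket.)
0.1501i|00⟩ - 0.6908|10⟩ + 0.7073|11⟩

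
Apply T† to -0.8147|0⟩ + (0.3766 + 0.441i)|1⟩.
-0.8147|0⟩ + (0.5781 + 0.04554i)|1⟩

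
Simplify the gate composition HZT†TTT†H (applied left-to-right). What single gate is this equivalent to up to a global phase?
X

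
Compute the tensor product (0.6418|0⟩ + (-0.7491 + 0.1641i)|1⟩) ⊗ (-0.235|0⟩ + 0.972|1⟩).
-0.1508|00⟩ + 0.6238|01⟩ + (0.176 - 0.03856i)|10⟩ + (-0.7281 + 0.1595i)|11⟩

amp(|b₁b₂…⟩) = product of the factor amplitudes for bits b₁, b₂, …; only kets whose every factor amplitude is nonzero survive.
|00⟩: (0.6418)(-0.235) = -0.1508
|01⟩: (0.6418)(0.972) = 0.6238
|10⟩: (-0.7491 + 0.1641i)(-0.235) = (0.176 - 0.03856i)
|11⟩: (-0.7491 + 0.1641i)(0.972) = (-0.7281 + 0.1595i)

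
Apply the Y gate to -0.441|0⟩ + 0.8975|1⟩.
-0.8975i|0⟩ - 0.441i|1⟩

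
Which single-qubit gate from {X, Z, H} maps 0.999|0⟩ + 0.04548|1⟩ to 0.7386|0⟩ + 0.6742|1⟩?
H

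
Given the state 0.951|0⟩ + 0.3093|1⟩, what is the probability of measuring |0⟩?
0.9044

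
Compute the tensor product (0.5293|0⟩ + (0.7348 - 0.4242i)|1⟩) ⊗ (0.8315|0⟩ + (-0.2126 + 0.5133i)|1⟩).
0.4401|00⟩ + (-0.1125 + 0.2717i)|01⟩ + (0.611 - 0.3527i)|10⟩ + (0.06152 + 0.4674i)|11⟩

amp(|b₁b₂…⟩) = product of the factor amplitudes for bits b₁, b₂, …; only kets whose every factor amplitude is nonzero survive.
|00⟩: (0.5293)(0.8315) = 0.4401
|01⟩: (0.5293)(-0.2126 + 0.5133i) = (-0.1125 + 0.2717i)
|10⟩: (0.7348 - 0.4242i)(0.8315) = (0.611 - 0.3527i)
|11⟩: (0.7348 - 0.4242i)(-0.2126 + 0.5133i) = (0.06152 + 0.4674i)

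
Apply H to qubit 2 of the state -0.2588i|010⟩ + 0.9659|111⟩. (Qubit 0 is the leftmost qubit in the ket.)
-0.183i|010⟩ - 0.183i|011⟩ + 0.683|110⟩ - 0.683|111⟩

H on qubit 2 mixes each pair of kets that differ only in qubit 2: amplitudes (a, b) of (|…0…⟩, |…1…⟩) become ((a + b)/√2, (a − b)/√2). Kets absent from the input have amplitude 0.
(|010⟩, |011⟩): (a, b) = (-0.2588i, 0) → (-0.183i, -0.183i)
(|110⟩, |111⟩): (a, b) = (0, 0.9659) → (0.683, -0.683)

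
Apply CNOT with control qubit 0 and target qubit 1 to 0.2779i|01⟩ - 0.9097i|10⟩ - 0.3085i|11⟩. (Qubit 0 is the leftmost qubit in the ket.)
0.2779i|01⟩ - 0.3085i|10⟩ - 0.9097i|11⟩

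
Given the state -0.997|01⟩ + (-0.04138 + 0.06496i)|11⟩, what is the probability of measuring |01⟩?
0.994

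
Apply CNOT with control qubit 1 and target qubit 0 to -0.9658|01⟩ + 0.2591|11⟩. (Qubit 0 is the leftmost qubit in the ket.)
0.2591|01⟩ - 0.9658|11⟩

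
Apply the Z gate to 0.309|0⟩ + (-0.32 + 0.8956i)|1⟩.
0.309|0⟩ + (0.32 - 0.8956i)|1⟩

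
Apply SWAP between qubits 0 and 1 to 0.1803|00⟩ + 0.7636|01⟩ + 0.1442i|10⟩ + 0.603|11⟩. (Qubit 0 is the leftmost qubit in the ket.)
0.1803|00⟩ + 0.1442i|01⟩ + 0.7636|10⟩ + 0.603|11⟩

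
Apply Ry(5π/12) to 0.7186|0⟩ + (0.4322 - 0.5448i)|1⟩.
(0.307 + 0.3317i)|0⟩ + (0.7803 - 0.4322i)|1⟩

Ry(5π/12) = [[cos(θ/2), −sin(θ/2)], [sin(θ/2), cos(θ/2)]]; θ = 5π/12, cos(θ/2) ≈ 0.793353, sin(θ/2) ≈ 0.608761.
With a = amp(|0⟩) = 0.7186 and b = amp(|1⟩) = (0.4322 - 0.5448i):
new amp(|0⟩) = (0.793353)·a + (-0.608761)·b = (0.307 + 0.3317i)
new amp(|1⟩) = (0.608761)·a + (0.793353)·b = (0.7803 - 0.4322i)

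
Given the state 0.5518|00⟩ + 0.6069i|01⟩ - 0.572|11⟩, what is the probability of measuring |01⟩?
0.3683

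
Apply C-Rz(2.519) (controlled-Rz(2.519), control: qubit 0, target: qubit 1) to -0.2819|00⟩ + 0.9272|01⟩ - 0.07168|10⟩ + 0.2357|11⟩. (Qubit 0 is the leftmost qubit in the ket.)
-0.2819|00⟩ + 0.9272|01⟩ + (-0.02196 + 0.06823i)|10⟩ + (0.07219 + 0.2244i)|11⟩

C-Rz(2.519) leaves the control-|0⟩ kets |00⟩, |01⟩ unchanged and applies Rz(2.519) to qubit 1 on the control-|1⟩ pair (|10⟩, |11⟩).
Rz(2.519) = [[e^(−iθ/2), 0], [0, e^(iθ/2)]] with e^(±iθ/2) = cos(θ/2) ± i·sin(θ/2); θ = 2.519, cos(θ/2) ≈ 0.306293, sin(θ/2) ≈ 0.951937.
With a = amp(|10⟩) = -0.07168 and b = amp(|11⟩) = 0.2357:
new amp(|10⟩) = (0.306293 - 0.951937i)·a = (-0.02196 + 0.06823i)
new amp(|11⟩) = (0.306293 + 0.951937i)·b = (0.07219 + 0.2244i)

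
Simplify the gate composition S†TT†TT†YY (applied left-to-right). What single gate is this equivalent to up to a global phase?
S†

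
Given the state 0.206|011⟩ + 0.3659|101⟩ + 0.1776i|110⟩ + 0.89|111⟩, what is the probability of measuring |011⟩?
0.04244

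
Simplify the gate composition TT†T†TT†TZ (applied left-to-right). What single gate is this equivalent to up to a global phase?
Z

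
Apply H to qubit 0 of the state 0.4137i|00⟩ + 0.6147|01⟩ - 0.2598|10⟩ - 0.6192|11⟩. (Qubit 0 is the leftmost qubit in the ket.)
(-0.1837 + 0.2925i)|00⟩ - 0.003182|01⟩ + (0.1837 + 0.2925i)|10⟩ + 0.8725|11⟩

H on qubit 0 mixes each pair of kets that differ only in qubit 0: amplitudes (a, b) of (|…0…⟩, |…1…⟩) become ((a + b)/√2, (a − b)/√2). Kets absent from the input have amplitude 0.
(|00⟩, |10⟩): (a, b) = (0.4137i, -0.2598) → ((-0.1837 + 0.2925i), (0.1837 + 0.2925i))
(|01⟩, |11⟩): (a, b) = (0.6147, -0.6192) → (-0.003182, 0.8725)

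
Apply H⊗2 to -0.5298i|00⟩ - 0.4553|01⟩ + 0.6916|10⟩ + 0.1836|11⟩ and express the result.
(0.21 - 0.2649i)|00⟩ + (0.4817 - 0.2649i)|01⟩ + (-0.6653 - 0.2649i)|10⟩ + (-0.02635 - 0.2649i)|11⟩

H⊗2 gives amp(|y⟩) = (1/2) Σ_x (−1)^(x·y) amp(|x⟩), where x·y is the number of positions in which both x and y have a 1.
|00⟩: (-0.5298i - 0.4553 + 0.6916 + 0.1836)/2 = (0.21 - 0.2649i)
|01⟩: (-0.5298i + 0.4553 + 0.6916 - 0.1836)/2 = (0.4817 - 0.2649i)
|10⟩: (-0.5298i - 0.4553 - 0.6916 - 0.1836)/2 = (-0.6653 - 0.2649i)
|11⟩: (-0.5298i + 0.4553 - 0.6916 + 0.1836)/2 = (-0.02635 - 0.2649i)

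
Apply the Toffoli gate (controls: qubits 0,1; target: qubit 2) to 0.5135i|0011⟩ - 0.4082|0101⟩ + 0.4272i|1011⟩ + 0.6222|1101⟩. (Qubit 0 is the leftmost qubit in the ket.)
0.5135i|0011⟩ - 0.4082|0101⟩ + 0.4272i|1011⟩ + 0.6222|1111⟩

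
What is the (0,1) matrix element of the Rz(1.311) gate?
0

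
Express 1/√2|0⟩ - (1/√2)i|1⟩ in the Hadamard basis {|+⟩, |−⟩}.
(1/2 - (1/2)i)|+⟩ + (1/2 + (1/2)i)|−⟩

With |ψ⟩ = α|0⟩ + β|1⟩, the Hadamard-basis coefficients are ⟨+|ψ⟩ = (α + β)/√2 and ⟨−|ψ⟩ = (α − β)/√2.
Here α = 1/√2, β = -(1/√2)i: (α + β)/√2 = (1/2 - (1/2)i), (α − β)/√2 = (1/2 + (1/2)i).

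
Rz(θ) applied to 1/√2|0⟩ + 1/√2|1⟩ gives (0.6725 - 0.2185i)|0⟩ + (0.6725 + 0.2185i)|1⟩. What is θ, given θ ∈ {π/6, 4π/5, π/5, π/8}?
π/5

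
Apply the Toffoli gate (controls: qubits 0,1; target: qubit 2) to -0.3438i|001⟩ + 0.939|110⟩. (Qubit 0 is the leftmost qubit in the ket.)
-0.3438i|001⟩ + 0.939|111⟩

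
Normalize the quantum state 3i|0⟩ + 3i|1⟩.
(1/√2)i|0⟩ + (1/√2)i|1⟩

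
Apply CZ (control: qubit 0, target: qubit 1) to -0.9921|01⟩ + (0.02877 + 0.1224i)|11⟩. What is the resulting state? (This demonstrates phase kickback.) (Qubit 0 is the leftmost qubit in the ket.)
-0.9921|01⟩ + (-0.02877 - 0.1224i)|11⟩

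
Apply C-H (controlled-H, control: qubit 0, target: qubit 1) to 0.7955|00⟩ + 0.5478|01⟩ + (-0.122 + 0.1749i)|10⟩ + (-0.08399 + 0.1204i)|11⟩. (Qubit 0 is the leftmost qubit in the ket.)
0.7955|00⟩ + 0.5478|01⟩ + (-0.1457 + 0.2088i)|10⟩ + (-0.02688 + 0.03854i)|11⟩

C-H leaves the control-|0⟩ kets |00⟩, |01⟩ unchanged and applies H to qubit 1 on the control-|1⟩ pair (|10⟩, |11⟩).
H = [[1/√2, 1/√2], [1/√2, -1/√2]].
With a = amp(|10⟩) = (-0.122 + 0.1749i) and b = amp(|11⟩) = (-0.08399 + 0.1204i):
new amp(|10⟩) = (1/√2)·a + (1/√2)·b = (-0.1457 + 0.2088i)
new amp(|11⟩) = (1/√2)·a + (-1/√2)·b = (-0.02688 + 0.03854i)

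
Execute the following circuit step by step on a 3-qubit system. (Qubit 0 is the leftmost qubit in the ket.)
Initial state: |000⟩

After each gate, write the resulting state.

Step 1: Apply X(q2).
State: |001⟩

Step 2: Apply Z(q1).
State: |001⟩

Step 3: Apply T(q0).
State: |001⟩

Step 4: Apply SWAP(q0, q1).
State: |001⟩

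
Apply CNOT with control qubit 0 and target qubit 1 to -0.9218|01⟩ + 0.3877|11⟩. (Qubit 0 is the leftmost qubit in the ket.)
-0.9218|01⟩ + 0.3877|10⟩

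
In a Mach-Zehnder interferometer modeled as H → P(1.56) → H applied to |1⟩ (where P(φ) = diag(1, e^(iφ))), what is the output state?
(0.4946 - 0.5i)|0⟩ + (0.5054 + 0.5i)|1⟩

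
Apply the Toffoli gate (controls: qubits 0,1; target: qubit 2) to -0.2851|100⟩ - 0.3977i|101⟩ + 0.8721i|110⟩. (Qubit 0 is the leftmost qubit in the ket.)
-0.2851|100⟩ - 0.3977i|101⟩ + 0.8721i|111⟩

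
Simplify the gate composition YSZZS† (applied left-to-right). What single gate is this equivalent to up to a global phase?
Y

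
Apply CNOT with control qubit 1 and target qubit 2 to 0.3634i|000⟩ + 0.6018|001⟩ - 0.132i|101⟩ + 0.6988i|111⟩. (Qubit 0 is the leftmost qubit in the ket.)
0.3634i|000⟩ + 0.6018|001⟩ - 0.132i|101⟩ + 0.6988i|110⟩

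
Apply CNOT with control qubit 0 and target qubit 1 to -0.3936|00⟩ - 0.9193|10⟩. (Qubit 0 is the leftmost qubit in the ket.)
-0.3936|00⟩ - 0.9193|11⟩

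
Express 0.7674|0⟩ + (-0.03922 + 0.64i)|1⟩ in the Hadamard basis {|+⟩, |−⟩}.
(0.5149 + 0.4525i)|+⟩ + (0.5704 - 0.4525i)|−⟩

With |ψ⟩ = α|0⟩ + β|1⟩, the Hadamard-basis coefficients are ⟨+|ψ⟩ = (α + β)/√2 and ⟨−|ψ⟩ = (α − β)/√2.
Here α = 0.7674, β = (-0.03922 + 0.64i): (α + β)/√2 = (0.5149 + 0.4525i), (α − β)/√2 = (0.5704 - 0.4525i).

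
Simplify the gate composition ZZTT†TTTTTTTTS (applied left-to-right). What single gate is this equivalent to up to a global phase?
S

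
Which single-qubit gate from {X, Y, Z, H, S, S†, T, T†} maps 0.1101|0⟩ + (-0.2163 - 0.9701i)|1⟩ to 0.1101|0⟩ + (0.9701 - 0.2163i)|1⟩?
S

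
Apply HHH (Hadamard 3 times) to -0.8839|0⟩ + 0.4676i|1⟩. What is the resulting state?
(-0.625 + 0.3306i)|0⟩ + (-0.625 - 0.3306i)|1⟩

H² = I, so H^3 = H: a single Hadamard. With (a, b) = (-0.8839, 0.4676i), H gives ((a + b)/√2, (a − b)/√2) = ((-0.625 + 0.3306i), (-0.625 - 0.3306i)).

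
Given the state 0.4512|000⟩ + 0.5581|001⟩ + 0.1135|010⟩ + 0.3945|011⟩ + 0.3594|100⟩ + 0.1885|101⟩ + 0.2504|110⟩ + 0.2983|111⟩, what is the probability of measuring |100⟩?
0.1292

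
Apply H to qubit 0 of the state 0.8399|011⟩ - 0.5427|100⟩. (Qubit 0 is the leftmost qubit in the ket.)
-0.3837|000⟩ + 0.5939|011⟩ + 0.3837|100⟩ + 0.5939|111⟩

H on qubit 0 mixes each pair of kets that differ only in qubit 0: amplitudes (a, b) of (|…0…⟩, |…1…⟩) become ((a + b)/√2, (a − b)/√2). Kets absent from the input have amplitude 0.
(|000⟩, |100⟩): (a, b) = (0, -0.5427) → (-0.3837, 0.3837)
(|011⟩, |111⟩): (a, b) = (0.8399, 0) → (0.5939, 0.5939)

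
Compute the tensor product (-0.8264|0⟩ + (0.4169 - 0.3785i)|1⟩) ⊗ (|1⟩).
-0.8264|01⟩ + (0.4169 - 0.3785i)|11⟩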